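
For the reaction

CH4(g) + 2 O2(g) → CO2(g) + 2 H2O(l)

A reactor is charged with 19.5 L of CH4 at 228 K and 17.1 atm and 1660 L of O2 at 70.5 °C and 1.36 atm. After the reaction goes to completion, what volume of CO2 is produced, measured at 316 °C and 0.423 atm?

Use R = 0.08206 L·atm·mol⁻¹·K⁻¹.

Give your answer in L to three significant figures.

2040 L

n(CH4) = PV/RT = (17.1 × 19.5) / (0.08206 × 228) = 17.82 mol
n(O2) = PV/RT = (1.36 × 1660) / (0.08206 × 343.65) = 80.06 mol
For 17.82 mol CH4, stoichiometry requires (2/1) × 17.82 = 35.64 mol O2; 80.06 mol is available, so CH4 is limiting.
n(CO2) = (1/1) × 17.82 = 17.82 mol
V(CO2) = nRT/P = 17.82 × 0.08206 × 589.15 / 0.423 = 2037 L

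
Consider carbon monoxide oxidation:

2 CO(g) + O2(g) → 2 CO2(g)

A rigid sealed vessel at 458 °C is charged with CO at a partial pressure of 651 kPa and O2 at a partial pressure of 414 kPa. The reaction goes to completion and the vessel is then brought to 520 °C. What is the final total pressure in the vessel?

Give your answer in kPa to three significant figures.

At constant V, partial pressures at 458 °C are proportional to moles, so apply stoichiometry directly to pressures.
P(O2) required for 651 kPa of CO = (1/2) × 651 = 325.5 kPa; available 414 kPa, so CO is limiting.
P(O2) remaining = 414 − (1/2) × 651 = 88.50 kPa
P(gaseous products) = (2)/2 × 651 = 651.0 kPa
P_total at 458 °C = 88.50 + 651.0 = 739.5 kPa
Scaling to 520 °C: P = 739.5 × 793.15/731.15 = 802.2 kPa

802 kPa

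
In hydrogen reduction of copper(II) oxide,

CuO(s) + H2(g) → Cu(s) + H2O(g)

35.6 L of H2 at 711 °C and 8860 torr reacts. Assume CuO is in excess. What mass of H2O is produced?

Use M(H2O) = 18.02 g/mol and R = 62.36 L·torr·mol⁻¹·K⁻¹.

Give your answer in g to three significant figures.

92.6 g

n(H2) = PV/RT = (8860 × 35.6) / (62.36 × 984.15) = 5.139 mol
n(H2O) = (1/1) × 5.139 = 5.139 mol
m(H2O) = 5.139 × 18.02 = 92.60 g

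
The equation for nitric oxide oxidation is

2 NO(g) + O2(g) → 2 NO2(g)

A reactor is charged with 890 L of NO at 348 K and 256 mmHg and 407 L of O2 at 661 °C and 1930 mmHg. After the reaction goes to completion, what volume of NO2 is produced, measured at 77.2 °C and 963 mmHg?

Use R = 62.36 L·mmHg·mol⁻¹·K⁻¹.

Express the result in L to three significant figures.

n(NO) = PV/RT = (256 × 890) / (62.36 × 348) = 10.50 mol
n(O2) = PV/RT = (1930 × 407) / (62.36 × 934.15) = 13.48 mol
For 10.50 mol NO, stoichiometry requires (1/2) × 10.50 = 5.250 mol O2; 13.48 mol is available, so NO is limiting.
n(NO2) = (2/2) × 10.50 = 10.50 mol
V(NO2) = nRT/P = 10.50 × 62.36 × 350.35 / 963 = 238.2 L

238 L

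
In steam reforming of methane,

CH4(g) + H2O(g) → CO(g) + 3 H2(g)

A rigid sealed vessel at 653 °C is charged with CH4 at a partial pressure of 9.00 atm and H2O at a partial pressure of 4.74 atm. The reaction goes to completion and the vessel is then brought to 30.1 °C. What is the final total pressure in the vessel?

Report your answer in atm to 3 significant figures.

With V and T fixed, P_i ∝ n_i, so the mole ratios apply directly to partial pressures at 653 °C.
P(H2O) required for 9.00 atm of CH4 = (1/1) × 9.00 = 9.000 atm; available 4.74 atm, so H2O is limiting.
P(CH4) remaining = 9.00 − (1/1) × 4.74 = 4.260 atm
P(gaseous products) = (1+3)/1 × 4.74 = 18.96 atm
P_total at 653 °C = 4.260 + 18.96 = 23.22 atm
Scaling to 30.1 °C: P = 23.22 × 303.25/926.15 = 7.603 atm

7.60 atm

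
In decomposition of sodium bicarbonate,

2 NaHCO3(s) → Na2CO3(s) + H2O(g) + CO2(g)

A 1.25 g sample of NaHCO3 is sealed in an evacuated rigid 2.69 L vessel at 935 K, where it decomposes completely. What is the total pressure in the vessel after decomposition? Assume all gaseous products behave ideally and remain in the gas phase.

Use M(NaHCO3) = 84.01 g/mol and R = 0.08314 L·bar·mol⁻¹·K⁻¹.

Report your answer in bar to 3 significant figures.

n(NaHCO3) = 1.25 / 84.01 = 0.01488 mol
n(gas produced) = (2/2) × 0.01488 = 0.01488 mol
P = nRT/V = 0.01488 × 0.08314 × 935 / 2.69 = 0.4300 bar

0.430 bar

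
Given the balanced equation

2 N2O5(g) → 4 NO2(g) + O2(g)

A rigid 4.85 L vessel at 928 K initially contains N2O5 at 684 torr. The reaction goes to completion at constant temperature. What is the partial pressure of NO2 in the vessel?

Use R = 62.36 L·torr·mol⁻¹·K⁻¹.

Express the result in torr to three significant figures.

1370 torr

n(N2O5)₀ = PV/RT = (684 × 4.85) / (62.36 × 928) = 0.05732 mol
n(NO2) = (4/2) × 0.05732 = 0.1146 mol
P(NO2) = nRT/V = 0.1146 × 62.36 × 928 / 4.85 = 1367 torr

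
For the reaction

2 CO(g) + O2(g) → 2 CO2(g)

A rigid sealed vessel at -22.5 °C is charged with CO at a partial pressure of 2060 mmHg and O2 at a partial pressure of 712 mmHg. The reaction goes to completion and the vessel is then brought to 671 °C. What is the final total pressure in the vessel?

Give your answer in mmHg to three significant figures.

7760 mmHg

With V and T fixed, P_i ∝ n_i, so the mole ratios apply directly to partial pressures at -22.5 °C.
P(O2) required for 2060 mmHg of CO = (1/2) × 2060 = 1030 mmHg; available 712 mmHg, so O2 is limiting.
P(CO) remaining = 2060 − (2/1) × 712 = 636.0 mmHg
P(gaseous products) = (2)/1 × 712 = 1424 mmHg
P_total at -22.5 °C = 636.0 + 1424 = 2060 mmHg
Scaling to 671 °C: P = 2060 × 944.15/250.65 = 7760 mmHg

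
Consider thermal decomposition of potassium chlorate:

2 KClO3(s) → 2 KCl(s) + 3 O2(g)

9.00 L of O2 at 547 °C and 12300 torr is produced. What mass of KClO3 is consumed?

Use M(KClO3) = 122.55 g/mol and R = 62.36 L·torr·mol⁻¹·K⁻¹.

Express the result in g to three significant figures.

n(O2) = PV/RT = (12300 × 9.00) / (62.36 × 820.15) = 2.164 mol
n(KClO3) = (2/3) × 2.164 = 1.443 mol
m(KClO3) = 1.443 × 122.55 = 176.8 g

177 g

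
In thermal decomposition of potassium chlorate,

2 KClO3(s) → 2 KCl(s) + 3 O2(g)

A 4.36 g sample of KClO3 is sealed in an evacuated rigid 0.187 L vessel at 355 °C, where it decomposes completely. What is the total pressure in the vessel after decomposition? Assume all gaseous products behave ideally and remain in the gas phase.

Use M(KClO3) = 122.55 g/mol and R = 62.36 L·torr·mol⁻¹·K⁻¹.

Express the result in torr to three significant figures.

11200 torr

n(KClO3) = 4.36 / 122.55 = 0.03558 mol
n(gas produced) = (3/2) × 0.03558 = 0.05337 mol
P = nRT/V = 0.05337 × 62.36 × 628.15 / 0.187 = 11180 torr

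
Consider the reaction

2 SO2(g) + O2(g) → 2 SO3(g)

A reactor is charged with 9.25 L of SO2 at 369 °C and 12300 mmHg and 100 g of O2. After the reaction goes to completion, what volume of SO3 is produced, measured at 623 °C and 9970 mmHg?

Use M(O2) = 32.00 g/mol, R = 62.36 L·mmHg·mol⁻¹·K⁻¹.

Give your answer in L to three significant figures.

n(SO2) = PV/RT = (12300 × 9.25) / (62.36 × 642.15) = 2.841 mol
n(O2) = 100 / 32.00 = 3.125 mol
For 2.841 mol SO2, stoichiometry requires (1/2) × 2.841 = 1.421 mol O2; 3.125 mol is available, so SO2 is limiting.
n(SO3) = (2/2) × 2.841 = 2.841 mol
V(SO3) = nRT/P = 2.841 × 62.36 × 896.15 / 9970 = 15.92 L

15.9 L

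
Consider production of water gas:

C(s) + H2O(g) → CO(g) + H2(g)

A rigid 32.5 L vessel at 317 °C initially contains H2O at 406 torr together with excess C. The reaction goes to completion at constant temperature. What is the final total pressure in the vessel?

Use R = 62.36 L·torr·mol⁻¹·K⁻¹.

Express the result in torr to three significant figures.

At constant T and V, P ∝ n(gas): 1 mol gas → 2 mol gas.
P_final = (2/1) × 406 = 812.0 torr

812 torr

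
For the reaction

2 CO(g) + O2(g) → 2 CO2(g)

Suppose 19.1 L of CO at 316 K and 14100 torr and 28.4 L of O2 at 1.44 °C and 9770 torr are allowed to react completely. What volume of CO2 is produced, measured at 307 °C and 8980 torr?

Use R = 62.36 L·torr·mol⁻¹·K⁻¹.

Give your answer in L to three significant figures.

55.1 L

n(CO) = PV/RT = (14100 × 19.1) / (62.36 × 316) = 13.67 mol
n(O2) = PV/RT = (9770 × 28.4) / (62.36 × 274.59) = 16.20 mol
For 13.67 mol CO, stoichiometry requires (1/2) × 13.67 = 6.835 mol O2; 16.20 mol is available, so CO is limiting.
n(CO2) = (2/2) × 13.67 = 13.67 mol
V(CO2) = nRT/P = 13.67 × 62.36 × 580.15 / 8980 = 55.07 L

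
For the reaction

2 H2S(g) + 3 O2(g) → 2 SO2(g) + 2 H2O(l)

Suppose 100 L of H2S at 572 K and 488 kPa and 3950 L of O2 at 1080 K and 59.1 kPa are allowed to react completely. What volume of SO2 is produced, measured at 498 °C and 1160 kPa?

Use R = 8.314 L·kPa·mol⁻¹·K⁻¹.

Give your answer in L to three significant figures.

56.7 L

n(H2S) = PV/RT = (488 × 100) / (8.314 × 572) = 10.26 mol
n(O2) = PV/RT = (59.1 × 3950) / (8.314 × 1080) = 26.00 mol
For 10.26 mol H2S, stoichiometry requires (3/2) × 10.26 = 15.39 mol O2; 26.00 mol is available, so H2S is limiting.
n(SO2) = (2/2) × 10.26 = 10.26 mol
V(SO2) = nRT/P = 10.26 × 8.314 × 771.15 / 1160 = 56.71 L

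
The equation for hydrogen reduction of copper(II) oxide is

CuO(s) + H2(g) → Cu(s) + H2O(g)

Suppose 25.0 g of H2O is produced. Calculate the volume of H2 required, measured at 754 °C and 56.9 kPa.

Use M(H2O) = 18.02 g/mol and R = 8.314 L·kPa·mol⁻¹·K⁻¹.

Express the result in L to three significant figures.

n(H2O) = 25.00 / 18.02 = 1.387 mol
n(H2) = (1/1) × 1.387 = 1.387 mol
V = nRT/P = 1.387 × 8.314 × 1027.15 / 56.9 = 208.2 L

208 L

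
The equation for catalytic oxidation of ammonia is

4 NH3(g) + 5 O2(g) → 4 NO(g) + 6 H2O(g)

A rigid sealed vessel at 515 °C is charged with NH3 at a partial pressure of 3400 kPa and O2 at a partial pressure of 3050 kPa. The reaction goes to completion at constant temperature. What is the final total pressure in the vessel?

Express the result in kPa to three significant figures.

7060 kPa

Because the vessel is rigid and T is held at 515 °C, work the stoichiometry in partial pressures (P_i = n_iRT/V).
P(O2) required for 3400 kPa of NH3 = (5/4) × 3400 = 4250 kPa; available 3050 kPa, so O2 is limiting.
P(NH3) remaining = 3400 − (4/5) × 3050 = 960.0 kPa
P(gaseous products) = (4+6)/5 × 3050 = 6100 kPa
P_total at 515 °C = 960.0 + 6100 = 7060 kPa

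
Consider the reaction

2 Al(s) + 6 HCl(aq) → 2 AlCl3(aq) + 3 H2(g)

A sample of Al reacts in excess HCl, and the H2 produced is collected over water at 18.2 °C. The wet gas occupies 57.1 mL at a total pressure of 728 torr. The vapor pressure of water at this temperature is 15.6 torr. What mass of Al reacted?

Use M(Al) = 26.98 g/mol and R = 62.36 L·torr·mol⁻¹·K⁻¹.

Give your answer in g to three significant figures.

0.0403 g

P(H2) = 728 − 15.6 = 712.4 torr
n(H2) = PV/RT = (712.4 × 0.05710) / (62.36 × 291.35) = 0.002239 mol
n(Al) = (2/3) × 0.002239 = 0.001493 mol
m(Al) = 0.001493 × 26.98 = 0.04028 g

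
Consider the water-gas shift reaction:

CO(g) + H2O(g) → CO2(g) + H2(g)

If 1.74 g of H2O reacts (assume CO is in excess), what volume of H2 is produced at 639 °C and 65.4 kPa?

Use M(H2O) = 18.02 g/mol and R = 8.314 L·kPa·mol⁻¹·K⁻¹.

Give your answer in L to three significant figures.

n(H2O) = 1.740 / 18.02 = 0.09656 mol
n(H2) = (1/1) × 0.09656 = 0.09656 mol
V = nRT/P = 0.09656 × 8.314 × 912.15 / 65.4 = 11.20 L

11.2 L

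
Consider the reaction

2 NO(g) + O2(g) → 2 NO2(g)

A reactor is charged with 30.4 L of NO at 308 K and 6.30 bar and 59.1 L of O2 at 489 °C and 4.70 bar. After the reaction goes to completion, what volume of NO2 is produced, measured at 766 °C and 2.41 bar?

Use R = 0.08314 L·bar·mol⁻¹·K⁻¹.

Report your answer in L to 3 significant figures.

268 L

n(NO) = PV/RT = (6.30 × 30.4) / (0.08314 × 308) = 7.479 mol
n(O2) = PV/RT = (4.70 × 59.1) / (0.08314 × 762.15) = 4.384 mol
For 7.479 mol NO, stoichiometry requires (1/2) × 7.479 = 3.740 mol O2; 4.384 mol is available, so NO is limiting.
n(NO2) = (2/2) × 7.479 = 7.479 mol
V(NO2) = nRT/P = 7.479 × 0.08314 × 1039.15 / 2.41 = 268.1 L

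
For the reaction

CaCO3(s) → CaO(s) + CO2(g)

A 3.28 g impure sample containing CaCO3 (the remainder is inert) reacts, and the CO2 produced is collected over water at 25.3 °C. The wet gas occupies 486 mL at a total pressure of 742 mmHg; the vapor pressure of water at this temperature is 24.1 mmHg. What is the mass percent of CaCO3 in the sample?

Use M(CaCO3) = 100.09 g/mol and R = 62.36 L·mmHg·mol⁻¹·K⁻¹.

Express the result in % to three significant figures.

P(CO2) = 742 − 24.1 = 717.9 mmHg
n(CO2) = PV/RT = (717.9 × 0.4860) / (62.36 × 298.45) = 0.01875 mol
n(CaCO3) = (1/1) × 0.01875 = 0.01875 mol
m(CaCO3) = 0.01875 × 100.09 = 1.877 g
%CaCO3 = 1.877 / 3.28 × 100 = 57.23%

57.2 %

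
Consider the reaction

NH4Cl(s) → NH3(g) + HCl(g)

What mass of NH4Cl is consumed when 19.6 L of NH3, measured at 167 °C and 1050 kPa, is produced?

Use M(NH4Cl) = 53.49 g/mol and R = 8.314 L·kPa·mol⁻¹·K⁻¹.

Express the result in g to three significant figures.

n(NH3) = PV/RT = (1050 × 19.6) / (8.314 × 440.15) = 5.624 mol
n(NH4Cl) = (1/1) × 5.624 = 5.624 mol
m(NH4Cl) = 5.624 × 53.49 = 300.8 g

301 g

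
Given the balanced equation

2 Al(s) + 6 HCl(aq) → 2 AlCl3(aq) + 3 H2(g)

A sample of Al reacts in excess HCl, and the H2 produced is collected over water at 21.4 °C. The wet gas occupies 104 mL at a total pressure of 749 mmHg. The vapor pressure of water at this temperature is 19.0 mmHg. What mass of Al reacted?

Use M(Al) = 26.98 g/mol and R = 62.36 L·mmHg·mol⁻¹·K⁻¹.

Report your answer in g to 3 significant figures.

P(H2) = 749 − 19.0 = 730.0 mmHg
n(H2) = PV/RT = (730.0 × 0.1040) / (62.36 × 294.55) = 0.004133 mol
n(Al) = (2/3) × 0.004133 = 0.002755 mol
m(Al) = 0.002755 × 26.98 = 0.07433 g

0.0743 g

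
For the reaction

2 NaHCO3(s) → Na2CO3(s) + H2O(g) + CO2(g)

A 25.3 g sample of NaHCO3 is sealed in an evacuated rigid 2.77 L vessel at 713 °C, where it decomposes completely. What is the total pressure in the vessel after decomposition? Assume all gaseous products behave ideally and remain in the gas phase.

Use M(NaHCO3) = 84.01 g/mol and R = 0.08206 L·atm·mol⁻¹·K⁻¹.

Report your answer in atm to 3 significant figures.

n(NaHCO3) = 25.3 / 84.01 = 0.3012 mol
n(gas produced) = (2/2) × 0.3012 = 0.3012 mol
P = nRT/V = 0.3012 × 0.08206 × 986.15 / 2.77 = 8.799 atm

8.80 atm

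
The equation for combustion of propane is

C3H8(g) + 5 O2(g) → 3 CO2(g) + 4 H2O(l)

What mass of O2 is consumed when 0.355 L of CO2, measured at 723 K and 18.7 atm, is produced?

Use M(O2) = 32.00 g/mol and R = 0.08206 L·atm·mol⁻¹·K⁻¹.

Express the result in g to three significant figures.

n(CO2) = PV/RT = (18.7 × 0.355) / (0.08206 × 723) = 0.1119 mol
n(O2) = (5/3) × 0.1119 = 0.1865 mol
m(O2) = 0.1865 × 32.00 = 5.968 g

5.97 g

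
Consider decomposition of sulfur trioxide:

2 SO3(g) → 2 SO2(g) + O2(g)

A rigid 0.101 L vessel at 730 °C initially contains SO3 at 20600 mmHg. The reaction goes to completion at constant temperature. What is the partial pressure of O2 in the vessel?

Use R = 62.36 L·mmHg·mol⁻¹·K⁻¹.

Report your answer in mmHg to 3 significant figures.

n(SO3)₀ = PV/RT = (20600 × 0.101) / (62.36 × 1003.15) = 0.03326 mol
n(O2) = (1/2) × 0.03326 = 0.01663 mol
P(O2) = nRT/V = 0.01663 × 62.36 × 1003.15 / 0.101 = 10300 mmHg

10300 mmHg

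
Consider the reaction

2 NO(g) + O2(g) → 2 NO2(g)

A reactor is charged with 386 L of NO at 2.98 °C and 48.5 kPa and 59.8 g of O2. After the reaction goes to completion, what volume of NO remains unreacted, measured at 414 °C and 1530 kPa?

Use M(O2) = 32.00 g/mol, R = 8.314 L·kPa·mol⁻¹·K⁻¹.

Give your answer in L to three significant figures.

16.5 L

n(NO) = PV/RT = (48.5 × 386) / (8.314 × 276.13) = 8.155 mol
n(O2) = 59.8 / 32.00 = 1.869 mol
For 8.155 mol NO, stoichiometry requires (1/2) × 8.155 = 4.077 mol O2; 1.869 mol is available, so O2 is limiting.
n(NO) consumed = (2/1) × 1.869 = 3.738 mol; remaining = 8.155 − 3.738 = 4.417 mol
V(NO) = nRT/P = 4.417 × 8.314 × 687.15 / 1530 = 16.49 L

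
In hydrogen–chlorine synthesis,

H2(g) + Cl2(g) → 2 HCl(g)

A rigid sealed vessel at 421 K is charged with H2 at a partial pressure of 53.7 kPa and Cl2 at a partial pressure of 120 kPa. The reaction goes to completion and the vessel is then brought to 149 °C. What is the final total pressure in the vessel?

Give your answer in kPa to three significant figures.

174 kPa

At constant V, partial pressures at 421 K are proportional to moles, so apply stoichiometry directly to pressures.
P(Cl2) required for 53.7 kPa of H2 = (1/1) × 53.7 = 53.70 kPa; available 120 kPa, so H2 is limiting.
P(Cl2) remaining = 120 − (1/1) × 53.7 = 66.30 kPa
P(gaseous products) = (2)/1 × 53.7 = 107.4 kPa
P_total at 421 K = 66.30 + 107.4 = 173.7 kPa
Scaling to 149 °C: P = 173.7 × 422.15/421 = 174.2 kPa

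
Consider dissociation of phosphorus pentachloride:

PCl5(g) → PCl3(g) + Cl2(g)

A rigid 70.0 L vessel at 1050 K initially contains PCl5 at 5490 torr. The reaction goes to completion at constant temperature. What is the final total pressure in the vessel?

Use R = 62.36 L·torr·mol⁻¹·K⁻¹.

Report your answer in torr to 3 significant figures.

Rigid vessel, constant T ⇒ P scales with total gas moles (1 → 2).
P_final = (2/1) × 5490 = 10980 torr

11000 torr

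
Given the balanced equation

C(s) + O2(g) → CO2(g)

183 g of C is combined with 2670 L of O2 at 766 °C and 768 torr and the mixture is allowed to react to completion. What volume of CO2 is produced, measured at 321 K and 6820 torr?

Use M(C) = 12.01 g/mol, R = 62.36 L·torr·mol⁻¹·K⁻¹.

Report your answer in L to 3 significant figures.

n(C) = 183 / 12.01 = 15.24 mol
n(O2) = PV/RT = (768 × 2670) / (62.36 × 1039.15) = 31.64 mol
For 15.24 mol C, stoichiometry requires (1/1) × 15.24 = 15.24 mol O2; 31.64 mol is available, so C is limiting.
n(CO2) = (1/1) × 15.24 = 15.24 mol
V(CO2) = nRT/P = 15.24 × 62.36 × 321 / 6820 = 44.73 L

44.7 L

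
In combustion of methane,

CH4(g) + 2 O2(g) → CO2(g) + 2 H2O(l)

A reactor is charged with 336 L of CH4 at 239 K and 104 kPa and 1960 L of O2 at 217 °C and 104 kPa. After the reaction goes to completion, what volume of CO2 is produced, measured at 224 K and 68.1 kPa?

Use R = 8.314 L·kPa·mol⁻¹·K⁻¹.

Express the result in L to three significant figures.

n(CH4) = PV/RT = (104 × 336) / (8.314 × 239) = 17.59 mol
n(O2) = PV/RT = (104 × 1960) / (8.314 × 490.15) = 50.02 mol
For 17.59 mol CH4, stoichiometry requires (2/1) × 17.59 = 35.18 mol O2; 50.02 mol is available, so CH4 is limiting.
n(CO2) = (1/1) × 17.59 = 17.59 mol
V(CO2) = nRT/P = 17.59 × 8.314 × 224 / 68.1 = 481.0 L

481 L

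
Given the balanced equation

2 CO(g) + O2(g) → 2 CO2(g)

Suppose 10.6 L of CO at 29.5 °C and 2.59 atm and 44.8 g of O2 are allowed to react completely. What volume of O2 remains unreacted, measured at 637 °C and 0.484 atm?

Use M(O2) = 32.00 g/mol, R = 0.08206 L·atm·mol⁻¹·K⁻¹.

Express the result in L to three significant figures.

n(CO) = PV/RT = (2.59 × 10.6) / (0.08206 × 302.65) = 1.105 mol
n(O2) = 44.8 / 32.00 = 1.400 mol
For 1.105 mol CO, stoichiometry requires (1/2) × 1.105 = 0.5525 mol O2; 1.400 mol is available, so CO is limiting.
n(O2) consumed = (1/2) × 1.105 = 0.5525 mol; remaining = 1.400 − 0.5525 = 0.8475 mol
V(O2) = nRT/P = 0.8475 × 0.08206 × 910.15 / 0.484 = 130.8 L

131 L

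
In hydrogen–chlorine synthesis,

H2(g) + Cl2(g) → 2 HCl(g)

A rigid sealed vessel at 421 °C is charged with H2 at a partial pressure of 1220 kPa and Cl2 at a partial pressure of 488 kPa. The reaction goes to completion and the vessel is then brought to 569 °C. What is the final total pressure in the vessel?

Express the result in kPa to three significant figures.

At constant V, partial pressures at 421 °C are proportional to moles, so apply stoichiometry directly to pressures.
P(Cl2) required for 1220 kPa of H2 = (1/1) × 1220 = 1220 kPa; available 488 kPa, so Cl2 is limiting.
P(H2) remaining = 1220 − (1/1) × 488 = 732.0 kPa
P(gaseous products) = (2)/1 × 488 = 976.0 kPa
P_total at 421 °C = 732.0 + 976.0 = 1708 kPa
Scaling to 569 °C: P = 1708 × 842.15/694.15 = 2072 kPa

2070 kPa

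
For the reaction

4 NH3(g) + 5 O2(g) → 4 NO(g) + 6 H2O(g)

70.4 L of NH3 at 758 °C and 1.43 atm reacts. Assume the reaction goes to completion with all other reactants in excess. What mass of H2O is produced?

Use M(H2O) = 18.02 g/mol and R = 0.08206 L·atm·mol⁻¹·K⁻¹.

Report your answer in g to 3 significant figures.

32.2 g

n(NH3) = PV/RT = (1.43 × 70.4) / (0.08206 × 1031.15) = 1.190 mol
n(H2O) = (6/4) × 1.190 = 1.785 mol
m(H2O) = 1.785 × 18.02 = 32.17 g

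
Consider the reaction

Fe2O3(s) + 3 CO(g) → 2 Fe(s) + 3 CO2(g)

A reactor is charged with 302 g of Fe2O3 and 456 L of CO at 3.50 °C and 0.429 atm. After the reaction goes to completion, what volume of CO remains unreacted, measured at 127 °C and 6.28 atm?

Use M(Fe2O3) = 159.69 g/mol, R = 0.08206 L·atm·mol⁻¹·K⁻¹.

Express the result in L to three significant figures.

n(Fe2O3) = 302 / 159.69 = 1.891 mol
n(CO) = PV/RT = (0.429 × 456) / (0.08206 × 276.65) = 8.617 mol
For 1.891 mol Fe2O3, stoichiometry requires (3/1) × 1.891 = 5.673 mol CO; 8.617 mol is available, so Fe2O3 is limiting.
n(CO) consumed = (3/1) × 1.891 = 5.673 mol; remaining = 8.617 − 5.673 = 2.944 mol
V(CO) = nRT/P = 2.944 × 0.08206 × 400.15 / 6.28 = 15.39 L

15.4 L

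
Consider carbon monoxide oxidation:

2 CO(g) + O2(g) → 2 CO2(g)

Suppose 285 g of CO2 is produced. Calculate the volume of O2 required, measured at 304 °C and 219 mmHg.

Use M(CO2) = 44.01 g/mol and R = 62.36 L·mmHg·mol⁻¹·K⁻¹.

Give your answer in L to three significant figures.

n(CO2) = 285.0 / 44.01 = 6.476 mol
n(O2) = (1/2) × 6.476 = 3.238 mol
V = nRT/P = 3.238 × 62.36 × 577.15 / 219 = 532.1 L

532 L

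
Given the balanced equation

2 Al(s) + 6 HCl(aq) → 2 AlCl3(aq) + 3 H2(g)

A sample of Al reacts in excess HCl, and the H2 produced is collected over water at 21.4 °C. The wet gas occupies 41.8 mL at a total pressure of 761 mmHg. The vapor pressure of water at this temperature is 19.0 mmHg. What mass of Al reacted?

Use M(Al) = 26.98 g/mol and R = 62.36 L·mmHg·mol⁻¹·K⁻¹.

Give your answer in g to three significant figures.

P(H2) = 761 − 19.0 = 742.0 mmHg
n(H2) = PV/RT = (742.0 × 0.04180) / (62.36 × 294.55) = 0.001689 mol
n(Al) = (2/3) × 0.001689 = 0.001126 mol
m(Al) = 0.001126 × 26.98 = 0.03038 g

0.0304 g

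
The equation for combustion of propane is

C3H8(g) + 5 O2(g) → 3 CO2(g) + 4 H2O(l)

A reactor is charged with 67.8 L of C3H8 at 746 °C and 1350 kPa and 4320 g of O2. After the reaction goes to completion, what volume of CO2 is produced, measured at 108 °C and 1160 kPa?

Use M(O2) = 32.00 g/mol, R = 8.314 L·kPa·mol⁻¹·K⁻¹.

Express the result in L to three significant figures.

n(C3H8) = PV/RT = (1350 × 67.8) / (8.314 × 1019.15) = 10.80 mol
n(O2) = 4320 / 32.00 = 135.0 mol
For 10.80 mol C3H8, stoichiometry requires (5/1) × 10.80 = 54.00 mol O2; 135.0 mol is available, so C3H8 is limiting.
n(CO2) = (3/1) × 10.80 = 32.40 mol
V(CO2) = nRT/P = 32.40 × 8.314 × 381.15 / 1160 = 88.51 L

88.5 L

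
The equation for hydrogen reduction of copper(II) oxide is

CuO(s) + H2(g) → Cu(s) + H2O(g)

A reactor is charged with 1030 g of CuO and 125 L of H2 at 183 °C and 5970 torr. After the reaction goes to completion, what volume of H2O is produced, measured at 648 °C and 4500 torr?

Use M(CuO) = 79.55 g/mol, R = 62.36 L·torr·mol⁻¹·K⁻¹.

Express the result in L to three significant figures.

165 L

n(CuO) = 1030 / 79.55 = 12.95 mol
n(H2) = PV/RT = (5970 × 125) / (62.36 × 456.15) = 26.23 mol
For 12.95 mol CuO, stoichiometry requires (1/1) × 12.95 = 12.95 mol H2; 26.23 mol is available, so CuO is limiting.
n(H2O) = (1/1) × 12.95 = 12.95 mol
V(H2O) = nRT/P = 12.95 × 62.36 × 921.15 / 4500 = 165.3 L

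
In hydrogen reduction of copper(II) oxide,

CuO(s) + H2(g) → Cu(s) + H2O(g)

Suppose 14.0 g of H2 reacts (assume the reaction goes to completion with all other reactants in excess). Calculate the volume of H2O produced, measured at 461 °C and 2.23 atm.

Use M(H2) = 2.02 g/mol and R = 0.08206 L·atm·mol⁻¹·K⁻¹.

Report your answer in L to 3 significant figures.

n(H2) = 14.00 / 2.02 = 6.931 mol
n(H2O) = (1/1) × 6.931 = 6.931 mol
V = nRT/P = 6.931 × 0.08206 × 734.15 / 2.23 = 187.2 L

187 L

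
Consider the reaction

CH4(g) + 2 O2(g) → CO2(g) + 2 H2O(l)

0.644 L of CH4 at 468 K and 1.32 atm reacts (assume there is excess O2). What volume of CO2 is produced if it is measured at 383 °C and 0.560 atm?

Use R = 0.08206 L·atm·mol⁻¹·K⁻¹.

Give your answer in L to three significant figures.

n(CH4) = PV/RT = (1.32 × 0.644) / (0.08206 × 468) = 0.02214 mol
n(CO2) = (1/1) × 0.02214 = 0.02214 mol
V = nRT/P = 0.02214 × 0.08206 × 656.15 / 0.560 = 2.129 L

2.13 L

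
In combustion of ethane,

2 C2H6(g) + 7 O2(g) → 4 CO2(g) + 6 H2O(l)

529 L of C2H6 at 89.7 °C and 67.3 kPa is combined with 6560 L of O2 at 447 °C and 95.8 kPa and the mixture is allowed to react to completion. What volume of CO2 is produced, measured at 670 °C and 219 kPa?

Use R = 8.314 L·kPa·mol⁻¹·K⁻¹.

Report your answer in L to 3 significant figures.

845 L

n(C2H6) = PV/RT = (67.3 × 529) / (8.314 × 362.85) = 11.80 mol
n(O2) = PV/RT = (95.8 × 6560) / (8.314 × 720.15) = 105.0 mol
For 11.80 mol C2H6, stoichiometry requires (7/2) × 11.80 = 41.30 mol O2; 105.0 mol is available, so C2H6 is limiting.
n(CO2) = (4/2) × 11.80 = 23.60 mol
V(CO2) = nRT/P = 23.60 × 8.314 × 943.15 / 219 = 845.0 L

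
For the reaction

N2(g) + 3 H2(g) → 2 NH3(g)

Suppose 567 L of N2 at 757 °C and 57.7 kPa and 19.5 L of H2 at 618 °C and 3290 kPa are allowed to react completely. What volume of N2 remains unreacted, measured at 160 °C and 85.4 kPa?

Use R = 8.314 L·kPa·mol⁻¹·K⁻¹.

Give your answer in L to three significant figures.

39.4 L

n(N2) = PV/RT = (57.7 × 567) / (8.314 × 1030.15) = 3.820 mol
n(H2) = PV/RT = (3290 × 19.5) / (8.314 × 891.15) = 8.659 mol
For 3.820 mol N2, stoichiometry requires (3/1) × 3.820 = 11.46 mol H2; 8.659 mol is available, so H2 is limiting.
n(N2) consumed = (1/3) × 8.659 = 2.886 mol; remaining = 3.820 − 2.886 = 0.9340 mol
V(N2) = nRT/P = 0.9340 × 8.314 × 433.15 / 85.4 = 39.39 L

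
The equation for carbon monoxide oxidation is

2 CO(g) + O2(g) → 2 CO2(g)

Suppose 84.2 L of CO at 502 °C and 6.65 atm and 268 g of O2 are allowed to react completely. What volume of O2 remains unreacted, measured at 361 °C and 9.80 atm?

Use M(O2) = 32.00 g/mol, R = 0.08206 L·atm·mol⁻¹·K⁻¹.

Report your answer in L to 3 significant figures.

n(CO) = PV/RT = (6.65 × 84.2) / (0.08206 × 775.15) = 8.803 mol
n(O2) = 268 / 32.00 = 8.375 mol
For 8.803 mol CO, stoichiometry requires (1/2) × 8.803 = 4.402 mol O2; 8.375 mol is available, so CO is limiting.
n(O2) consumed = (1/2) × 8.803 = 4.402 mol; remaining = 8.375 − 4.402 = 3.973 mol
V(O2) = nRT/P = 3.973 × 0.08206 × 634.15 / 9.80 = 21.10 L

21.1 L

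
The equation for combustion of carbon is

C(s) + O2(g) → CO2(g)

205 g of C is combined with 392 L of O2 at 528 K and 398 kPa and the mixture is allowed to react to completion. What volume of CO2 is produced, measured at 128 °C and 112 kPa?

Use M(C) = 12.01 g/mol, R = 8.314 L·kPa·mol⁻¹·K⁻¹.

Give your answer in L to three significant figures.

n(C) = 205 / 12.01 = 17.07 mol
n(O2) = PV/RT = (398 × 392) / (8.314 × 528) = 35.54 mol
For 17.07 mol C, stoichiometry requires (1/1) × 17.07 = 17.07 mol O2; 35.54 mol is available, so C is limiting.
n(CO2) = (1/1) × 17.07 = 17.07 mol
V(CO2) = nRT/P = 17.07 × 8.314 × 401.15 / 112 = 508.3 L

508 L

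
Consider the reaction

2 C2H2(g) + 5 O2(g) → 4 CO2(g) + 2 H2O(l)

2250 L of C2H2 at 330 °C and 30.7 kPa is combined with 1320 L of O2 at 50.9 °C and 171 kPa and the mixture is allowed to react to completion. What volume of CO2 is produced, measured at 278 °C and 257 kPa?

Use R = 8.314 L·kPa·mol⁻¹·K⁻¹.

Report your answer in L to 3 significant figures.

n(C2H2) = PV/RT = (30.7 × 2250) / (8.314 × 603.15) = 13.77 mol
n(O2) = PV/RT = (171 × 1320) / (8.314 × 324.05) = 83.78 mol
For 13.77 mol C2H2, stoichiometry requires (5/2) × 13.77 = 34.42 mol O2; 83.78 mol is available, so C2H2 is limiting.
n(CO2) = (4/2) × 13.77 = 27.54 mol
V(CO2) = nRT/P = 27.54 × 8.314 × 551.15 / 257 = 491.0 L

491 L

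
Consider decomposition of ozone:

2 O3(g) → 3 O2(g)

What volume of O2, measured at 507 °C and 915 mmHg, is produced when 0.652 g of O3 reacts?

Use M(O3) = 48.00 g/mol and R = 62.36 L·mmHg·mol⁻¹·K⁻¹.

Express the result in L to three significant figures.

1.08 L

n(O3) = 0.6520 / 48.00 = 0.01358 mol
n(O2) = (3/2) × 0.01358 = 0.02037 mol
V = nRT/P = 0.02037 × 62.36 × 780.15 / 915 = 1.083 L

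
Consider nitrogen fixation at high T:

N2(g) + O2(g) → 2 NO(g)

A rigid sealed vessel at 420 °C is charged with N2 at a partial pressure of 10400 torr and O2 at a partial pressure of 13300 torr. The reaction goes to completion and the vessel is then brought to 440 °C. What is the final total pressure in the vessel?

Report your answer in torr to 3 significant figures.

24400 torr

At constant V, partial pressures at 420 °C are proportional to moles, so apply stoichiometry directly to pressures.
P(O2) required for 10400 torr of N2 = (1/1) × 10400 = 10400 torr; available 13300 torr, so N2 is limiting.
P(O2) remaining = 13300 − (1/1) × 10400 = 2900 torr
P(gaseous products) = (2)/1 × 10400 = 20800 torr
P_total at 420 °C = 2900 + 20800 = 23700 torr
Scaling to 440 °C: P = 23700 × 713.15/693.15 = 24380 torr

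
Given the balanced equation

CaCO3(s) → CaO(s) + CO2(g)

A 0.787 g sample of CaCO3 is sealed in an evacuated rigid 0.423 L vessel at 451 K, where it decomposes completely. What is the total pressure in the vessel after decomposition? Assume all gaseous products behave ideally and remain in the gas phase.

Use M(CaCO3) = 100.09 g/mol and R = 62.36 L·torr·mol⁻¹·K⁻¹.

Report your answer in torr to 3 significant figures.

n(CaCO3) = 0.787 / 100.09 = 0.007863 mol
n(gas produced) = (1/1) × 0.007863 = 0.007863 mol
P = nRT/V = 0.007863 × 62.36 × 451 / 0.423 = 522.8 torr

523 torr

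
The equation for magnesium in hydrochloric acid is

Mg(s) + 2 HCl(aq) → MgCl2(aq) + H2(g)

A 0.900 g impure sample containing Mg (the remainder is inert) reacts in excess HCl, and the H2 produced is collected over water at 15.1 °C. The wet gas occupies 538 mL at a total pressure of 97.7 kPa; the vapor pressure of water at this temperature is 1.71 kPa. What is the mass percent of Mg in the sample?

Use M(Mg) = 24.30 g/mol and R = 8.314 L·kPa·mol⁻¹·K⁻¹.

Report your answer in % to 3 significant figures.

P(H2) = 97.7 − 1.71 = 95.99 kPa
n(H2) = PV/RT = (95.99 × 0.5380) / (8.314 × 288.25) = 0.02155 mol
n(Mg) = (1/1) × 0.02155 = 0.02155 mol
m(Mg) = 0.02155 × 24.30 = 0.5237 g
%Mg = 0.5237 / 0.900 × 100 = 58.19%

58.2 %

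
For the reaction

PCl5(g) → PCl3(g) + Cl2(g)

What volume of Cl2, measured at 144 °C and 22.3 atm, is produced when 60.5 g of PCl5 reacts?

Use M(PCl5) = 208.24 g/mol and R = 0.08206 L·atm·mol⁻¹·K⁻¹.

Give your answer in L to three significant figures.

0.446 L

n(PCl5) = 60.50 / 208.24 = 0.2905 mol
n(Cl2) = (1/1) × 0.2905 = 0.2905 mol
V = nRT/P = 0.2905 × 0.08206 × 417.15 / 22.3 = 0.4459 L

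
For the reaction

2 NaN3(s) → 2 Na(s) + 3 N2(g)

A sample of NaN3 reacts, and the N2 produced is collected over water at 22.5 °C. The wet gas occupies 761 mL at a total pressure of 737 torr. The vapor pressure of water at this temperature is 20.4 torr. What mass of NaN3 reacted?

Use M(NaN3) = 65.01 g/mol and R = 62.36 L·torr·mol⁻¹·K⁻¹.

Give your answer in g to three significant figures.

P(N2) = 737 − 20.4 = 716.6 torr
n(N2) = PV/RT = (716.6 × 0.7610) / (62.36 × 295.65) = 0.02958 mol
n(NaN3) = (2/3) × 0.02958 = 0.01972 mol
m(NaN3) = 0.01972 × 65.01 = 1.282 g

1.28 g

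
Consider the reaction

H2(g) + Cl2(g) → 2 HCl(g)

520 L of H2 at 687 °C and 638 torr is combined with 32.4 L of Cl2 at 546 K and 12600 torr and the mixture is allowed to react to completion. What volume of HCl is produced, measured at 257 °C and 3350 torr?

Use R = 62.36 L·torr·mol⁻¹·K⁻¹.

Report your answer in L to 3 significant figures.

n(H2) = PV/RT = (638 × 520) / (62.36 × 960.15) = 5.541 mol
n(Cl2) = PV/RT = (12600 × 32.4) / (62.36 × 546) = 11.99 mol
For 5.541 mol H2, stoichiometry requires (1/1) × 5.541 = 5.541 mol Cl2; 11.99 mol is available, so H2 is limiting.
n(HCl) = (2/1) × 5.541 = 11.08 mol
V(HCl) = nRT/P = 11.08 × 62.36 × 530.15 / 3350 = 109.3 L

109 L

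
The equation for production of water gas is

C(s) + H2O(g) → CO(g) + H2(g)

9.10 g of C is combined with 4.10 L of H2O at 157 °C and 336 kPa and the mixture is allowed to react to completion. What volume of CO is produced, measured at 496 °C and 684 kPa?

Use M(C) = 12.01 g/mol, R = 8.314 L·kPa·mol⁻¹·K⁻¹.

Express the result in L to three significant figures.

3.60 L

n(C) = 9.10 / 12.01 = 0.7577 mol
n(H2O) = PV/RT = (336 × 4.10) / (8.314 × 430.15) = 0.3852 mol
For 0.7577 mol C, stoichiometry requires (1/1) × 0.7577 = 0.7577 mol H2O; 0.3852 mol is available, so H2O is limiting.
n(CO) = (1/1) × 0.3852 = 0.3852 mol
V(CO) = nRT/P = 0.3852 × 8.314 × 769.15 / 684 = 3.601 L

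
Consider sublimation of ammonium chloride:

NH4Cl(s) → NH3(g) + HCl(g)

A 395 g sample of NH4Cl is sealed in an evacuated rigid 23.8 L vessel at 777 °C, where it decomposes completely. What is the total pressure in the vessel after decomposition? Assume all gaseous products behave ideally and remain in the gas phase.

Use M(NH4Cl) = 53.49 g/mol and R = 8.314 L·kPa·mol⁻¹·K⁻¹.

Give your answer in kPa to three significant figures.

5420 kPa

n(NH4Cl) = 395 / 53.49 = 7.385 mol
n(gas produced) = (2/1) × 7.385 = 14.77 mol
P = nRT/V = 14.77 × 8.314 × 1050.15 / 23.8 = 5418 kPa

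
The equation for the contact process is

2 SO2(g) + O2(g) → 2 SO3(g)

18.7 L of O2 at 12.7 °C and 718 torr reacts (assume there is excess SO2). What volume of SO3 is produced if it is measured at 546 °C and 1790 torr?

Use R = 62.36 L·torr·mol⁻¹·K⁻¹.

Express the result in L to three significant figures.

43.0 L

n(O2) = PV/RT = (718 × 18.7) / (62.36 × 285.85) = 0.7532 mol
n(SO3) = (2/1) × 0.7532 = 1.506 mol
V = nRT/P = 1.506 × 62.36 × 819.15 / 1790 = 42.98 L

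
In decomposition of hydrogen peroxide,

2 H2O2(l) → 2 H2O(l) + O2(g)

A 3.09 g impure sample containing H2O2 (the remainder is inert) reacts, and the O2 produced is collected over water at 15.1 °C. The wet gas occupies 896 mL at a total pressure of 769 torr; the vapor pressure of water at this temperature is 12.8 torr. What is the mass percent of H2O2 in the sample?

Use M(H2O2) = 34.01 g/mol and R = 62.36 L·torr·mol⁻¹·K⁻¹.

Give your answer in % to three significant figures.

83.0 %

P(O2) = 769 − 12.8 = 756.2 torr
n(O2) = PV/RT = (756.2 × 0.8960) / (62.36 × 288.25) = 0.03769 mol
n(H2O2) = (2/1) × 0.03769 = 0.07538 mol
m(H2O2) = 0.07538 × 34.01 = 2.564 g
%H2O2 = 2.564 / 3.09 × 100 = 82.98%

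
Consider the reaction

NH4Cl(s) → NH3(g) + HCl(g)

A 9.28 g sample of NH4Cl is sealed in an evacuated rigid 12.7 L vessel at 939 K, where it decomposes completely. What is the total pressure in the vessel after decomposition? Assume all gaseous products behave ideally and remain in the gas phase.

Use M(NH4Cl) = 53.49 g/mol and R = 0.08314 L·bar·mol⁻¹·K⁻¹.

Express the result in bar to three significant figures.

n(NH4Cl) = 9.28 / 53.49 = 0.1735 mol
n(gas produced) = (2/1) × 0.1735 = 0.3470 mol
P = nRT/V = 0.3470 × 0.08314 × 939 / 12.7 = 2.133 bar

2.13 bar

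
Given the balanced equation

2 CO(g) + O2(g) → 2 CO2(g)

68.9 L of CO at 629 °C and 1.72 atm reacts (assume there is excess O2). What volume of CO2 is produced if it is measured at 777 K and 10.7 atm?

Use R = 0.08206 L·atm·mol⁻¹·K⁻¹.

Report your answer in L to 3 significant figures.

n(CO) = PV/RT = (1.72 × 68.9) / (0.08206 × 902.15) = 1.601 mol
n(CO2) = (2/2) × 1.601 = 1.601 mol
V = nRT/P = 1.601 × 0.08206 × 777 / 10.7 = 9.540 L

9.54 L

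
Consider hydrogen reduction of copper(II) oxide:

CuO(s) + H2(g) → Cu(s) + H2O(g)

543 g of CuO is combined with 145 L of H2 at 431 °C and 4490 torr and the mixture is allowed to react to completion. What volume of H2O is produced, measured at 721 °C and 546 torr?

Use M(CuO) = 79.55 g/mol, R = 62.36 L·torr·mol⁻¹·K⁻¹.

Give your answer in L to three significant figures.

775 L

n(CuO) = 543 / 79.55 = 6.826 mol
n(H2) = PV/RT = (4490 × 145) / (62.36 × 704.15) = 14.83 mol
For 6.826 mol CuO, stoichiometry requires (1/1) × 6.826 = 6.826 mol H2; 14.83 mol is available, so CuO is limiting.
n(H2O) = (1/1) × 6.826 = 6.826 mol
V(H2O) = nRT/P = 6.826 × 62.36 × 994.15 / 546 = 775.1 L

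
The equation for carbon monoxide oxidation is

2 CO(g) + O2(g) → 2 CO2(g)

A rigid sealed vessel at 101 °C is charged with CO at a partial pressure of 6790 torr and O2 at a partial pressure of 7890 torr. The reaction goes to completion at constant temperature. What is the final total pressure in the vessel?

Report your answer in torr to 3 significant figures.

11300 torr

Because the vessel is rigid and T is held at 101 °C, work the stoichiometry in partial pressures (P_i = n_iRT/V).
P(O2) required for 6790 torr of CO = (1/2) × 6790 = 3395 torr; available 7890 torr, so CO is limiting.
P(O2) remaining = 7890 − (1/2) × 6790 = 4495 torr
P(gaseous products) = (2)/2 × 6790 = 6790 torr
P_total at 101 °C = 4495 + 6790 = 11280 torr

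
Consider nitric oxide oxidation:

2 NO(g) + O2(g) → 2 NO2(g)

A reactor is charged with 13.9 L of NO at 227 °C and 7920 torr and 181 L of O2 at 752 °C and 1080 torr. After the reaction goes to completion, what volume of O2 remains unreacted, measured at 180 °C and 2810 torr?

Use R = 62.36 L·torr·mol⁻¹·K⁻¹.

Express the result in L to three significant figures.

13.0 L

n(NO) = PV/RT = (7920 × 13.9) / (62.36 × 500.15) = 3.530 mol
n(O2) = PV/RT = (1080 × 181) / (62.36 × 1025.15) = 3.058 mol
For 3.530 mol NO, stoichiometry requires (1/2) × 3.530 = 1.765 mol O2; 3.058 mol is available, so NO is limiting.
n(O2) consumed = (1/2) × 3.530 = 1.765 mol; remaining = 3.058 − 1.765 = 1.293 mol
V(O2) = nRT/P = 1.293 × 62.36 × 453.15 / 2810 = 13.00 L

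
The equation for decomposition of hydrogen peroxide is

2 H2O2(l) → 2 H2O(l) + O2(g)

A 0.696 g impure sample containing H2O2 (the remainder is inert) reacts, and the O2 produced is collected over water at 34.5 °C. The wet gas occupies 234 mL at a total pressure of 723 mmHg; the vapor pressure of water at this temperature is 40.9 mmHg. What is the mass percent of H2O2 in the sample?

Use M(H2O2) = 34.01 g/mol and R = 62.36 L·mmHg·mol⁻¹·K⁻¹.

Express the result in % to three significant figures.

P(O2) = 723 − 40.9 = 682.1 mmHg
n(O2) = PV/RT = (682.1 × 0.2340) / (62.36 × 307.65) = 0.008320 mol
n(H2O2) = (2/1) × 0.008320 = 0.01664 mol
m(H2O2) = 0.01664 × 34.01 = 0.5659 g
%H2O2 = 0.5659 / 0.696 × 100 = 81.31%

81.3 %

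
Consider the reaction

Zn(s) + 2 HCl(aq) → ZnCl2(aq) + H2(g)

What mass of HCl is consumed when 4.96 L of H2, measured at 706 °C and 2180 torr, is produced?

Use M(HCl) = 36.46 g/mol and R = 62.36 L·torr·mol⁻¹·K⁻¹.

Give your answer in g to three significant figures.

12.9 g

n(H2) = PV/RT = (2180 × 4.96) / (62.36 × 979.15) = 0.1771 mol
n(HCl) = (2/1) × 0.1771 = 0.3542 mol
m(HCl) = 0.3542 × 36.46 = 12.91 g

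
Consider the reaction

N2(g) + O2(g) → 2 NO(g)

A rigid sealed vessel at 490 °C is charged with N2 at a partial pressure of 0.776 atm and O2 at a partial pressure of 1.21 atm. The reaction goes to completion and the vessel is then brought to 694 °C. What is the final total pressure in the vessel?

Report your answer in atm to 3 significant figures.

2.52 atm

With V and T fixed, P_i ∝ n_i, so the mole ratios apply directly to partial pressures at 490 °C.
P(O2) required for 0.776 atm of N2 = (1/1) × 0.776 = 0.7760 atm; available 1.21 atm, so N2 is limiting.
P(O2) remaining = 1.21 − (1/1) × 0.776 = 0.4340 atm
P(gaseous products) = (2)/1 × 0.776 = 1.552 atm
P_total at 490 °C = 0.4340 + 1.552 = 1.986 atm
Scaling to 694 °C: P = 1.986 × 967.15/763.15 = 2.517 atm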